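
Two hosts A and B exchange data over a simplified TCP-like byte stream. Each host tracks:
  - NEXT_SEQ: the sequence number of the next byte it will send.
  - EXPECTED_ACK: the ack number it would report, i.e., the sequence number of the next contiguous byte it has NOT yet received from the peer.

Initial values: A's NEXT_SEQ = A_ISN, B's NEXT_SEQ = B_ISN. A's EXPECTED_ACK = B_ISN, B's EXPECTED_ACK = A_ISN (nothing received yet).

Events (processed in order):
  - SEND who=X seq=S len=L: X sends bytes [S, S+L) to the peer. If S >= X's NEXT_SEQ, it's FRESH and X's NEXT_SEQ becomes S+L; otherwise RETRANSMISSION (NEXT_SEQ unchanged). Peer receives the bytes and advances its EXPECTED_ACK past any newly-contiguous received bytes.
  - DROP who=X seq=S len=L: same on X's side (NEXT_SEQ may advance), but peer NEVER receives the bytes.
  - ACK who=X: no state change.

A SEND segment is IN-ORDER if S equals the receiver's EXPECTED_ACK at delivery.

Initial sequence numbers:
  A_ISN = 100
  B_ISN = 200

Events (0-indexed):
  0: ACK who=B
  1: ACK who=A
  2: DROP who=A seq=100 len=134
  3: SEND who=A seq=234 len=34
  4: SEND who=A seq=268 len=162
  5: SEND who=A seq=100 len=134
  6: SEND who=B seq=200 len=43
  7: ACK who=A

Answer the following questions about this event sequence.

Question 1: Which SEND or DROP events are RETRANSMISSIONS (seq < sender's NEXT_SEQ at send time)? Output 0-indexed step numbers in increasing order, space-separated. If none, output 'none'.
Answer: 5

Derivation:
Step 2: DROP seq=100 -> fresh
Step 3: SEND seq=234 -> fresh
Step 4: SEND seq=268 -> fresh
Step 5: SEND seq=100 -> retransmit
Step 6: SEND seq=200 -> fresh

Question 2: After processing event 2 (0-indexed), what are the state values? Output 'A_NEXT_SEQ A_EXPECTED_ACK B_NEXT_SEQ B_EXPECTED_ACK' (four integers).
After event 0: A_seq=100 A_ack=200 B_seq=200 B_ack=100
After event 1: A_seq=100 A_ack=200 B_seq=200 B_ack=100
After event 2: A_seq=234 A_ack=200 B_seq=200 B_ack=100

234 200 200 100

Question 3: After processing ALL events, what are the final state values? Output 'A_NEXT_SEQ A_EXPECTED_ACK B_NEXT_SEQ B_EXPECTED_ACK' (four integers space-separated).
After event 0: A_seq=100 A_ack=200 B_seq=200 B_ack=100
After event 1: A_seq=100 A_ack=200 B_seq=200 B_ack=100
After event 2: A_seq=234 A_ack=200 B_seq=200 B_ack=100
After event 3: A_seq=268 A_ack=200 B_seq=200 B_ack=100
After event 4: A_seq=430 A_ack=200 B_seq=200 B_ack=100
After event 5: A_seq=430 A_ack=200 B_seq=200 B_ack=430
After event 6: A_seq=430 A_ack=243 B_seq=243 B_ack=430
After event 7: A_seq=430 A_ack=243 B_seq=243 B_ack=430

Answer: 430 243 243 430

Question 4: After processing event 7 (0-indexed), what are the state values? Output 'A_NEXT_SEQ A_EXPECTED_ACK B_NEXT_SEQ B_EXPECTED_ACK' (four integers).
After event 0: A_seq=100 A_ack=200 B_seq=200 B_ack=100
After event 1: A_seq=100 A_ack=200 B_seq=200 B_ack=100
After event 2: A_seq=234 A_ack=200 B_seq=200 B_ack=100
After event 3: A_seq=268 A_ack=200 B_seq=200 B_ack=100
After event 4: A_seq=430 A_ack=200 B_seq=200 B_ack=100
After event 5: A_seq=430 A_ack=200 B_seq=200 B_ack=430
After event 6: A_seq=430 A_ack=243 B_seq=243 B_ack=430
After event 7: A_seq=430 A_ack=243 B_seq=243 B_ack=430

430 243 243 430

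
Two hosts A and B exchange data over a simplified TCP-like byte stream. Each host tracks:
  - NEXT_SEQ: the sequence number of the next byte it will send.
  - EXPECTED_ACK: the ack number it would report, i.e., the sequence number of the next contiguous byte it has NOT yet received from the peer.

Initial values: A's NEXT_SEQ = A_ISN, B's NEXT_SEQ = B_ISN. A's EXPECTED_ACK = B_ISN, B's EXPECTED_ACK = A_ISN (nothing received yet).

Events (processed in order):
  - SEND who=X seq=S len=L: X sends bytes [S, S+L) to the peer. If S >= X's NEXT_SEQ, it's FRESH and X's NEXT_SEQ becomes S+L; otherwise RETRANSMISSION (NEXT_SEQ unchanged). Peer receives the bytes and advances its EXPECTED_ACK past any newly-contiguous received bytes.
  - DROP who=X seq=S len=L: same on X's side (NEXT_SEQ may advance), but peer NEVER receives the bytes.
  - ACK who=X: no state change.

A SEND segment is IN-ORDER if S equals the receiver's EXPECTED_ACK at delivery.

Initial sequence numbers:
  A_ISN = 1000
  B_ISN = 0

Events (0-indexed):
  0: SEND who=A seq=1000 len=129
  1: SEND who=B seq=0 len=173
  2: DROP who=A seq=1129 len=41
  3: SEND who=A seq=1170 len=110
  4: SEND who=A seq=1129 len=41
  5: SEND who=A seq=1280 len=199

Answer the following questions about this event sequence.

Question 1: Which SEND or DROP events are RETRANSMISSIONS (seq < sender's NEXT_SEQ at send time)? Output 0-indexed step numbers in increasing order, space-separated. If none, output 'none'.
Step 0: SEND seq=1000 -> fresh
Step 1: SEND seq=0 -> fresh
Step 2: DROP seq=1129 -> fresh
Step 3: SEND seq=1170 -> fresh
Step 4: SEND seq=1129 -> retransmit
Step 5: SEND seq=1280 -> fresh

Answer: 4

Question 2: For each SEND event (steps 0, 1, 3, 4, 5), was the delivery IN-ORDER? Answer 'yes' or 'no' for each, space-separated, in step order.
Answer: yes yes no yes yes

Derivation:
Step 0: SEND seq=1000 -> in-order
Step 1: SEND seq=0 -> in-order
Step 3: SEND seq=1170 -> out-of-order
Step 4: SEND seq=1129 -> in-order
Step 5: SEND seq=1280 -> in-order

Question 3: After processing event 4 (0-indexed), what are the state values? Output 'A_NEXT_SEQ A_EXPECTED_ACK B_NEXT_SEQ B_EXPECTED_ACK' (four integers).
After event 0: A_seq=1129 A_ack=0 B_seq=0 B_ack=1129
After event 1: A_seq=1129 A_ack=173 B_seq=173 B_ack=1129
After event 2: A_seq=1170 A_ack=173 B_seq=173 B_ack=1129
After event 3: A_seq=1280 A_ack=173 B_seq=173 B_ack=1129
After event 4: A_seq=1280 A_ack=173 B_seq=173 B_ack=1280

1280 173 173 1280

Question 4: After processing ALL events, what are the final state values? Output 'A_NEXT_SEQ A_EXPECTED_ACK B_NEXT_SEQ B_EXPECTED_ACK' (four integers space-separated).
After event 0: A_seq=1129 A_ack=0 B_seq=0 B_ack=1129
After event 1: A_seq=1129 A_ack=173 B_seq=173 B_ack=1129
After event 2: A_seq=1170 A_ack=173 B_seq=173 B_ack=1129
After event 3: A_seq=1280 A_ack=173 B_seq=173 B_ack=1129
After event 4: A_seq=1280 A_ack=173 B_seq=173 B_ack=1280
After event 5: A_seq=1479 A_ack=173 B_seq=173 B_ack=1479

Answer: 1479 173 173 1479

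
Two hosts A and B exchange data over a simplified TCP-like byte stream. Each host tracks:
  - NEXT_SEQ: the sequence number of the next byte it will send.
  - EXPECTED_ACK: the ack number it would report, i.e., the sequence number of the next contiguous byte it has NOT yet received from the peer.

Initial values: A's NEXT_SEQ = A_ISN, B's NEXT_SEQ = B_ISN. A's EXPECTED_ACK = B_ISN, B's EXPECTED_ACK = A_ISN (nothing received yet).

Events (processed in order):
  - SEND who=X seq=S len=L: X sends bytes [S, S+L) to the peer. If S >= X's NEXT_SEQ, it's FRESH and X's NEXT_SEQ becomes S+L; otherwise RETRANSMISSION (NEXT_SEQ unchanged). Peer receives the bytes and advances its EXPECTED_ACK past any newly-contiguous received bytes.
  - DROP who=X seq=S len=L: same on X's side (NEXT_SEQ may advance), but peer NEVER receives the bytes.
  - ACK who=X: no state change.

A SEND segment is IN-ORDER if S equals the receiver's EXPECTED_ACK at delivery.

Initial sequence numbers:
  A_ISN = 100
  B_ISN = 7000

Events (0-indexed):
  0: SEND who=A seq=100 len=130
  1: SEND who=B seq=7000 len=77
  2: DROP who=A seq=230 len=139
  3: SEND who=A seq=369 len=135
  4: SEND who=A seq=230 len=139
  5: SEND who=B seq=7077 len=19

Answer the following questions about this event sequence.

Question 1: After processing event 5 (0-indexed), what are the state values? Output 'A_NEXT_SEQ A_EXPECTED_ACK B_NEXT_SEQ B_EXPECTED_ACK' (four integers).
After event 0: A_seq=230 A_ack=7000 B_seq=7000 B_ack=230
After event 1: A_seq=230 A_ack=7077 B_seq=7077 B_ack=230
After event 2: A_seq=369 A_ack=7077 B_seq=7077 B_ack=230
After event 3: A_seq=504 A_ack=7077 B_seq=7077 B_ack=230
After event 4: A_seq=504 A_ack=7077 B_seq=7077 B_ack=504
After event 5: A_seq=504 A_ack=7096 B_seq=7096 B_ack=504

504 7096 7096 504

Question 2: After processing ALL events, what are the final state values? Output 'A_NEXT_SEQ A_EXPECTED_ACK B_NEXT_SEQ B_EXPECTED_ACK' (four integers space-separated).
Answer: 504 7096 7096 504

Derivation:
After event 0: A_seq=230 A_ack=7000 B_seq=7000 B_ack=230
After event 1: A_seq=230 A_ack=7077 B_seq=7077 B_ack=230
After event 2: A_seq=369 A_ack=7077 B_seq=7077 B_ack=230
After event 3: A_seq=504 A_ack=7077 B_seq=7077 B_ack=230
After event 4: A_seq=504 A_ack=7077 B_seq=7077 B_ack=504
After event 5: A_seq=504 A_ack=7096 B_seq=7096 B_ack=504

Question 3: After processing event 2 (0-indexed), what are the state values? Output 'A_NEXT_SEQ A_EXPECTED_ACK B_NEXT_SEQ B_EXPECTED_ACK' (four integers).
After event 0: A_seq=230 A_ack=7000 B_seq=7000 B_ack=230
After event 1: A_seq=230 A_ack=7077 B_seq=7077 B_ack=230
After event 2: A_seq=369 A_ack=7077 B_seq=7077 B_ack=230

369 7077 7077 230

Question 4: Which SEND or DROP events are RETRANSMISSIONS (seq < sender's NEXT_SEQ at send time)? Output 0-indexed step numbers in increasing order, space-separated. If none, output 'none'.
Answer: 4

Derivation:
Step 0: SEND seq=100 -> fresh
Step 1: SEND seq=7000 -> fresh
Step 2: DROP seq=230 -> fresh
Step 3: SEND seq=369 -> fresh
Step 4: SEND seq=230 -> retransmit
Step 5: SEND seq=7077 -> fresh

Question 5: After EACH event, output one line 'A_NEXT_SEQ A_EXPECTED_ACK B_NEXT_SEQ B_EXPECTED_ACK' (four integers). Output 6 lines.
230 7000 7000 230
230 7077 7077 230
369 7077 7077 230
504 7077 7077 230
504 7077 7077 504
504 7096 7096 504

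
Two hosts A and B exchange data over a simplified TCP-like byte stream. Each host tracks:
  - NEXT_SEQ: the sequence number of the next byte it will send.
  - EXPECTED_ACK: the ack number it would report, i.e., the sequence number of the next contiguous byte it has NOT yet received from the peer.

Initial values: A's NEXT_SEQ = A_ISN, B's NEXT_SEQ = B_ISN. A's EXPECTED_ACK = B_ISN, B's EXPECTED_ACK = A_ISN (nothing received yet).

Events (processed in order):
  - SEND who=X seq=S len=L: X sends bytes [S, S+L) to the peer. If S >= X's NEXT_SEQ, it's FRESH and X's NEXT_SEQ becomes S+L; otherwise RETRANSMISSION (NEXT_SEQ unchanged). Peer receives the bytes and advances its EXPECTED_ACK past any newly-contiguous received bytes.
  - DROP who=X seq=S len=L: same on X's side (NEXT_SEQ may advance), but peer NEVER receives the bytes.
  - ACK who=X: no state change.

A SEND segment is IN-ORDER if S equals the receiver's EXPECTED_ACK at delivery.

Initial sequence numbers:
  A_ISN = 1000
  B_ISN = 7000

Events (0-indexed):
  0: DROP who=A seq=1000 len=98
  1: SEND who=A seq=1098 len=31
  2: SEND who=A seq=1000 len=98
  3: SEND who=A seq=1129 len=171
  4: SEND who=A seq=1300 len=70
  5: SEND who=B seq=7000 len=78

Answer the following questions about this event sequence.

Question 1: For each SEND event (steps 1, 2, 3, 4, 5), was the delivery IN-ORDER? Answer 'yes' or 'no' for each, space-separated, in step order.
Answer: no yes yes yes yes

Derivation:
Step 1: SEND seq=1098 -> out-of-order
Step 2: SEND seq=1000 -> in-order
Step 3: SEND seq=1129 -> in-order
Step 4: SEND seq=1300 -> in-order
Step 5: SEND seq=7000 -> in-order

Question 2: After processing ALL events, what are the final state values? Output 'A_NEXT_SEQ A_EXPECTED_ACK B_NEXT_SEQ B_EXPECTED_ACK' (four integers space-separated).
Answer: 1370 7078 7078 1370

Derivation:
After event 0: A_seq=1098 A_ack=7000 B_seq=7000 B_ack=1000
After event 1: A_seq=1129 A_ack=7000 B_seq=7000 B_ack=1000
After event 2: A_seq=1129 A_ack=7000 B_seq=7000 B_ack=1129
After event 3: A_seq=1300 A_ack=7000 B_seq=7000 B_ack=1300
After event 4: A_seq=1370 A_ack=7000 B_seq=7000 B_ack=1370
After event 5: A_seq=1370 A_ack=7078 B_seq=7078 B_ack=1370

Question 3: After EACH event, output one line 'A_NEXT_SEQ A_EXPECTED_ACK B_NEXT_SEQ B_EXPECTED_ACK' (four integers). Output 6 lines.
1098 7000 7000 1000
1129 7000 7000 1000
1129 7000 7000 1129
1300 7000 7000 1300
1370 7000 7000 1370
1370 7078 7078 1370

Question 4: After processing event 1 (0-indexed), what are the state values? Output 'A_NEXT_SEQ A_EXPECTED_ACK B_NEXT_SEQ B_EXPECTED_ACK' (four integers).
After event 0: A_seq=1098 A_ack=7000 B_seq=7000 B_ack=1000
After event 1: A_seq=1129 A_ack=7000 B_seq=7000 B_ack=1000

1129 7000 7000 1000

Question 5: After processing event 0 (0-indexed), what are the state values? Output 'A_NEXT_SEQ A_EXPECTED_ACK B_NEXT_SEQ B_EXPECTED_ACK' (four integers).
After event 0: A_seq=1098 A_ack=7000 B_seq=7000 B_ack=1000

1098 7000 7000 1000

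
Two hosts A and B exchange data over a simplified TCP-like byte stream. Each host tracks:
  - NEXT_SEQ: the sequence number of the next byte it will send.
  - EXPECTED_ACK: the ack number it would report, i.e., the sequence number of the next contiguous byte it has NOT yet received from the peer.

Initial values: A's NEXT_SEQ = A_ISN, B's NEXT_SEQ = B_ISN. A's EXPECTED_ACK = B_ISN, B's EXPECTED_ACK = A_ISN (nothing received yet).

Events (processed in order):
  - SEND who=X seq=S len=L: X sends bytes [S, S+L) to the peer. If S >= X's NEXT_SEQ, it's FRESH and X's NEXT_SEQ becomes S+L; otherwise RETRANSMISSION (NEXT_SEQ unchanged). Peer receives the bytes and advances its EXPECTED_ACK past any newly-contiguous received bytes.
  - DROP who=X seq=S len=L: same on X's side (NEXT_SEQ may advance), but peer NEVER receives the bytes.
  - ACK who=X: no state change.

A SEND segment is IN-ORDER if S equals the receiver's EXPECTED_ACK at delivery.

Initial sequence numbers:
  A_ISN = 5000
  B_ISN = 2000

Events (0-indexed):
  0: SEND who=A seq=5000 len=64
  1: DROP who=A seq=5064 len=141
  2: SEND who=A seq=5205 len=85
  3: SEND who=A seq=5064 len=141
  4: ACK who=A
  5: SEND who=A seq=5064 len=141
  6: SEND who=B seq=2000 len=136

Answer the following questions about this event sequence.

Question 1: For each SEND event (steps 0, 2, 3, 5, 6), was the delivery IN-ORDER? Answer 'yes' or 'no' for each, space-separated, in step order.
Step 0: SEND seq=5000 -> in-order
Step 2: SEND seq=5205 -> out-of-order
Step 3: SEND seq=5064 -> in-order
Step 5: SEND seq=5064 -> out-of-order
Step 6: SEND seq=2000 -> in-order

Answer: yes no yes no yes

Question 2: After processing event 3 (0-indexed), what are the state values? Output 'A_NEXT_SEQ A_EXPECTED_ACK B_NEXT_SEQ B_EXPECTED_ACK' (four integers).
After event 0: A_seq=5064 A_ack=2000 B_seq=2000 B_ack=5064
After event 1: A_seq=5205 A_ack=2000 B_seq=2000 B_ack=5064
After event 2: A_seq=5290 A_ack=2000 B_seq=2000 B_ack=5064
After event 3: A_seq=5290 A_ack=2000 B_seq=2000 B_ack=5290

5290 2000 2000 5290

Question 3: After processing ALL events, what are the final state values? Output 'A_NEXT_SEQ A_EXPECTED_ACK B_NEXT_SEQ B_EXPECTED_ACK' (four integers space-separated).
After event 0: A_seq=5064 A_ack=2000 B_seq=2000 B_ack=5064
After event 1: A_seq=5205 A_ack=2000 B_seq=2000 B_ack=5064
After event 2: A_seq=5290 A_ack=2000 B_seq=2000 B_ack=5064
After event 3: A_seq=5290 A_ack=2000 B_seq=2000 B_ack=5290
After event 4: A_seq=5290 A_ack=2000 B_seq=2000 B_ack=5290
After event 5: A_seq=5290 A_ack=2000 B_seq=2000 B_ack=5290
After event 6: A_seq=5290 A_ack=2136 B_seq=2136 B_ack=5290

Answer: 5290 2136 2136 5290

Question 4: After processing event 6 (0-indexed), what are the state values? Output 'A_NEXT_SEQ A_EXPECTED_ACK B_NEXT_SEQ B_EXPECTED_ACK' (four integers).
After event 0: A_seq=5064 A_ack=2000 B_seq=2000 B_ack=5064
After event 1: A_seq=5205 A_ack=2000 B_seq=2000 B_ack=5064
After event 2: A_seq=5290 A_ack=2000 B_seq=2000 B_ack=5064
After event 3: A_seq=5290 A_ack=2000 B_seq=2000 B_ack=5290
After event 4: A_seq=5290 A_ack=2000 B_seq=2000 B_ack=5290
After event 5: A_seq=5290 A_ack=2000 B_seq=2000 B_ack=5290
After event 6: A_seq=5290 A_ack=2136 B_seq=2136 B_ack=5290

5290 2136 2136 5290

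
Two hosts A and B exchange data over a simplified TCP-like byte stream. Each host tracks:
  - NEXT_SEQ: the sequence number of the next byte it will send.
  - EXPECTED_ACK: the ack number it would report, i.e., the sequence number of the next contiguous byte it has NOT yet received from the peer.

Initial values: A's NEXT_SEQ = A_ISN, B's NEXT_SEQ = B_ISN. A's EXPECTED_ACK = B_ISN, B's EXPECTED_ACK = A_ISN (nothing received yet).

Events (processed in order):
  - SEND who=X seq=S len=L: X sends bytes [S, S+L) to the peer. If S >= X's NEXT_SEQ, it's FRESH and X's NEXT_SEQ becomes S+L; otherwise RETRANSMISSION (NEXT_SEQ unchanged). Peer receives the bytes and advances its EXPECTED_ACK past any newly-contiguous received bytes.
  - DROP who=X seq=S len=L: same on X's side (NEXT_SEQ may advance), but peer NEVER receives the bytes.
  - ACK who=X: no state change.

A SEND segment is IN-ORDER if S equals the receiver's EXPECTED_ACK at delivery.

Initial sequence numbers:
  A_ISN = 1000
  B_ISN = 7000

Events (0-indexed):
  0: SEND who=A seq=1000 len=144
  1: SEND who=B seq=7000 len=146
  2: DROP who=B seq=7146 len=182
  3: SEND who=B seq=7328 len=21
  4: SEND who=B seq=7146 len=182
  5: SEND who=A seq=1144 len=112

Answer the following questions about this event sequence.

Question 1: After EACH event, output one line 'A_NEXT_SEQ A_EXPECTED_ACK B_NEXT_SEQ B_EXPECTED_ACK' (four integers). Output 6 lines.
1144 7000 7000 1144
1144 7146 7146 1144
1144 7146 7328 1144
1144 7146 7349 1144
1144 7349 7349 1144
1256 7349 7349 1256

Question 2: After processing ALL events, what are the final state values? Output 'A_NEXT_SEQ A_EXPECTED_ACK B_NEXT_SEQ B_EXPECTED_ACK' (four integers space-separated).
Answer: 1256 7349 7349 1256

Derivation:
After event 0: A_seq=1144 A_ack=7000 B_seq=7000 B_ack=1144
After event 1: A_seq=1144 A_ack=7146 B_seq=7146 B_ack=1144
After event 2: A_seq=1144 A_ack=7146 B_seq=7328 B_ack=1144
After event 3: A_seq=1144 A_ack=7146 B_seq=7349 B_ack=1144
After event 4: A_seq=1144 A_ack=7349 B_seq=7349 B_ack=1144
After event 5: A_seq=1256 A_ack=7349 B_seq=7349 B_ack=1256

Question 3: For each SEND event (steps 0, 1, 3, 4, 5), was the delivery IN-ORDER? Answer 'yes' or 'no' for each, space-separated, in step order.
Step 0: SEND seq=1000 -> in-order
Step 1: SEND seq=7000 -> in-order
Step 3: SEND seq=7328 -> out-of-order
Step 4: SEND seq=7146 -> in-order
Step 5: SEND seq=1144 -> in-order

Answer: yes yes no yes yes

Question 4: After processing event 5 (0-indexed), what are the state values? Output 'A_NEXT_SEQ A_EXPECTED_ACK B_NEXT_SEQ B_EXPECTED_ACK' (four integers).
After event 0: A_seq=1144 A_ack=7000 B_seq=7000 B_ack=1144
After event 1: A_seq=1144 A_ack=7146 B_seq=7146 B_ack=1144
After event 2: A_seq=1144 A_ack=7146 B_seq=7328 B_ack=1144
After event 3: A_seq=1144 A_ack=7146 B_seq=7349 B_ack=1144
After event 4: A_seq=1144 A_ack=7349 B_seq=7349 B_ack=1144
After event 5: A_seq=1256 A_ack=7349 B_seq=7349 B_ack=1256

1256 7349 7349 1256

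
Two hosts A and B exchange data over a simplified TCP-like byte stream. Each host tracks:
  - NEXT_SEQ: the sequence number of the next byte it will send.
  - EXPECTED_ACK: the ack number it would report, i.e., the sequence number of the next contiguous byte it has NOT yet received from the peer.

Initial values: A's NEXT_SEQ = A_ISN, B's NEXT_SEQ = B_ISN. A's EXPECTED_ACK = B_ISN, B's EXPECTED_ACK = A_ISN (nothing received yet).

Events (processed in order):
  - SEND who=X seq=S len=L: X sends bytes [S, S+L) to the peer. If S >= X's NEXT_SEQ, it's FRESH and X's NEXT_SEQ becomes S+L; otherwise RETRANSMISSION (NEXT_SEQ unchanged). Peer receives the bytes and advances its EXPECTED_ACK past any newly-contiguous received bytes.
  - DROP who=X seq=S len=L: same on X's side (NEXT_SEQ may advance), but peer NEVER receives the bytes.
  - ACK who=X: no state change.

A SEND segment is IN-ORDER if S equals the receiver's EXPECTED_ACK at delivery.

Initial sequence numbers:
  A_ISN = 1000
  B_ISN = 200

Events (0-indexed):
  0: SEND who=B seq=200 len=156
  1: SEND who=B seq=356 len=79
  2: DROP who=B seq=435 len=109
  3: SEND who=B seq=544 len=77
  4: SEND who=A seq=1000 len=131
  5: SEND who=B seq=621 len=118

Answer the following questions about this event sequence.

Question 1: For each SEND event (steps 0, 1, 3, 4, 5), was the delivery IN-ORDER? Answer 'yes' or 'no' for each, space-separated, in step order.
Step 0: SEND seq=200 -> in-order
Step 1: SEND seq=356 -> in-order
Step 3: SEND seq=544 -> out-of-order
Step 4: SEND seq=1000 -> in-order
Step 5: SEND seq=621 -> out-of-order

Answer: yes yes no yes no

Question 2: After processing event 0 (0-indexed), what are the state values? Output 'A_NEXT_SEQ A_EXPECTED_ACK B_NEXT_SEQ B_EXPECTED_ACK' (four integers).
After event 0: A_seq=1000 A_ack=356 B_seq=356 B_ack=1000

1000 356 356 1000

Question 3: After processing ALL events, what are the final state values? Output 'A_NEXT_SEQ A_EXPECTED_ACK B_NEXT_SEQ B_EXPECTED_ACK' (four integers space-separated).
Answer: 1131 435 739 1131

Derivation:
After event 0: A_seq=1000 A_ack=356 B_seq=356 B_ack=1000
After event 1: A_seq=1000 A_ack=435 B_seq=435 B_ack=1000
After event 2: A_seq=1000 A_ack=435 B_seq=544 B_ack=1000
After event 3: A_seq=1000 A_ack=435 B_seq=621 B_ack=1000
After event 4: A_seq=1131 A_ack=435 B_seq=621 B_ack=1131
After event 5: A_seq=1131 A_ack=435 B_seq=739 B_ack=1131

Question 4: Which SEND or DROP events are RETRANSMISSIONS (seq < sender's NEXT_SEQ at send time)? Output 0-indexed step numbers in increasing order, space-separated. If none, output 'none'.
Answer: none

Derivation:
Step 0: SEND seq=200 -> fresh
Step 1: SEND seq=356 -> fresh
Step 2: DROP seq=435 -> fresh
Step 3: SEND seq=544 -> fresh
Step 4: SEND seq=1000 -> fresh
Step 5: SEND seq=621 -> fresh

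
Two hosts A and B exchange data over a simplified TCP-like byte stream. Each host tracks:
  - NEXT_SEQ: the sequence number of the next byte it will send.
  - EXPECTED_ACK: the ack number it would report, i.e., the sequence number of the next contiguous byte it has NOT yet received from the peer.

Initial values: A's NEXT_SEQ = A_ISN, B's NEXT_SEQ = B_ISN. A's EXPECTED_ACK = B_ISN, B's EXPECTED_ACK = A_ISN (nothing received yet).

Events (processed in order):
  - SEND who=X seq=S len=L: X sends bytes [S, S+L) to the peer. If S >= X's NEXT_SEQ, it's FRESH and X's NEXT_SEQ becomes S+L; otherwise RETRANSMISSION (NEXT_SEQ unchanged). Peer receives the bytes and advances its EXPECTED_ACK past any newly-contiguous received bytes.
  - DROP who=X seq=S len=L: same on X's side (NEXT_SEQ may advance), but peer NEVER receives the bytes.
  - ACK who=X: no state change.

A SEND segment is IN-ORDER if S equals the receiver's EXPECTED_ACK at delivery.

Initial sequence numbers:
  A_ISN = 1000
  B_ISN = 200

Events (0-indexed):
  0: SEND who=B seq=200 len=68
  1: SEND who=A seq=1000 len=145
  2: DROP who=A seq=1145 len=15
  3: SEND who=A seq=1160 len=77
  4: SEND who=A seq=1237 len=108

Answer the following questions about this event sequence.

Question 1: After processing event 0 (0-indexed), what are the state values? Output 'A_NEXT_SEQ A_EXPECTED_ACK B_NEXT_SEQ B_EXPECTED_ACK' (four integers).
After event 0: A_seq=1000 A_ack=268 B_seq=268 B_ack=1000

1000 268 268 1000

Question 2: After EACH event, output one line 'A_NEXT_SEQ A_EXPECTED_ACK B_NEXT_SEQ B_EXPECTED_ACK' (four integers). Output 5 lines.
1000 268 268 1000
1145 268 268 1145
1160 268 268 1145
1237 268 268 1145
1345 268 268 1145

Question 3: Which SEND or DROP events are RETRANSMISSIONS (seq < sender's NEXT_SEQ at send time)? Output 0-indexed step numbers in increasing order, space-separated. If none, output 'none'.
Step 0: SEND seq=200 -> fresh
Step 1: SEND seq=1000 -> fresh
Step 2: DROP seq=1145 -> fresh
Step 3: SEND seq=1160 -> fresh
Step 4: SEND seq=1237 -> fresh

Answer: none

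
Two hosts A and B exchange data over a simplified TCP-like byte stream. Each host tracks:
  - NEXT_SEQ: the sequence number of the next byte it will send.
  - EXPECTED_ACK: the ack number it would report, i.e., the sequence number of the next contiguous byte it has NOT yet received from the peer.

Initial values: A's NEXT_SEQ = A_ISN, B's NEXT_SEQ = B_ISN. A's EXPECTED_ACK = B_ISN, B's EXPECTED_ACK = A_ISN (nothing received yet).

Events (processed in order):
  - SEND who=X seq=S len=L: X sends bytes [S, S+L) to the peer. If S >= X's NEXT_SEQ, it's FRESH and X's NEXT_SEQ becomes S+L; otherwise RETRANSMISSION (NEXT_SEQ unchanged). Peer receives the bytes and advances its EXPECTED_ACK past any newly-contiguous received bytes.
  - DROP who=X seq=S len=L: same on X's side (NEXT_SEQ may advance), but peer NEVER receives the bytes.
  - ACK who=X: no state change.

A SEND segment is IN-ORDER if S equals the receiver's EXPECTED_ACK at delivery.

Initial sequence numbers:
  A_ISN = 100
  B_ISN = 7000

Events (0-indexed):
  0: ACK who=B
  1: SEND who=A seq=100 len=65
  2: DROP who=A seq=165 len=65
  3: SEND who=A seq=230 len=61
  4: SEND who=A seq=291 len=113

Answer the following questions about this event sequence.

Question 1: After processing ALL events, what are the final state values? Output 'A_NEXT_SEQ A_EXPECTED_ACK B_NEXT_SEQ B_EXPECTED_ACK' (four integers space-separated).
After event 0: A_seq=100 A_ack=7000 B_seq=7000 B_ack=100
After event 1: A_seq=165 A_ack=7000 B_seq=7000 B_ack=165
After event 2: A_seq=230 A_ack=7000 B_seq=7000 B_ack=165
After event 3: A_seq=291 A_ack=7000 B_seq=7000 B_ack=165
After event 4: A_seq=404 A_ack=7000 B_seq=7000 B_ack=165

Answer: 404 7000 7000 165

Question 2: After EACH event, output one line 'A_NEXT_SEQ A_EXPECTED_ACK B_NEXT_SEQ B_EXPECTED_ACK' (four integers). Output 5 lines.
100 7000 7000 100
165 7000 7000 165
230 7000 7000 165
291 7000 7000 165
404 7000 7000 165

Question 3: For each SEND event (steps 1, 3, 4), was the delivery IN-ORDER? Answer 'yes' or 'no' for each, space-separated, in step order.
Answer: yes no no

Derivation:
Step 1: SEND seq=100 -> in-order
Step 3: SEND seq=230 -> out-of-order
Step 4: SEND seq=291 -> out-of-order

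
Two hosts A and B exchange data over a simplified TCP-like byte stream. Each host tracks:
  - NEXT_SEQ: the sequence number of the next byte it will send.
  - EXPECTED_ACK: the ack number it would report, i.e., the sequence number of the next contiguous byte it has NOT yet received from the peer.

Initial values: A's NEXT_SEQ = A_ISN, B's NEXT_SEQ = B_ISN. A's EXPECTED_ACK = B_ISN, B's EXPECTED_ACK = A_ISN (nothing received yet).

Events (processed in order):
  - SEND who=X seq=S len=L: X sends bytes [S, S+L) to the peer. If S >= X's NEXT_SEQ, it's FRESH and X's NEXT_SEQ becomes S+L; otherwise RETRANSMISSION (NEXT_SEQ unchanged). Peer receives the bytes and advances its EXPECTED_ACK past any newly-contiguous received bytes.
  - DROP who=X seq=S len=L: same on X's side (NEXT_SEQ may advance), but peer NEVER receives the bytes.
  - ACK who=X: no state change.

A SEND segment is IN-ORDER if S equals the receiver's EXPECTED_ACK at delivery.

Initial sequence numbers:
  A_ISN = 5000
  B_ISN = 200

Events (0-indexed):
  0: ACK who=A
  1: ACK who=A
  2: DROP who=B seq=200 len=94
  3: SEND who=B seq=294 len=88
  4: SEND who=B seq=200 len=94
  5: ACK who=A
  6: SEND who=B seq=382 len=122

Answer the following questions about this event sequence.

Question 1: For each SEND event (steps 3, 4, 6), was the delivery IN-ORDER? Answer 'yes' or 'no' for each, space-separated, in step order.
Answer: no yes yes

Derivation:
Step 3: SEND seq=294 -> out-of-order
Step 4: SEND seq=200 -> in-order
Step 6: SEND seq=382 -> in-order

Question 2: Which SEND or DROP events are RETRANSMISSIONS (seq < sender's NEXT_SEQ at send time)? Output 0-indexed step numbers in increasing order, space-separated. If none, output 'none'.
Answer: 4

Derivation:
Step 2: DROP seq=200 -> fresh
Step 3: SEND seq=294 -> fresh
Step 4: SEND seq=200 -> retransmit
Step 6: SEND seq=382 -> fresh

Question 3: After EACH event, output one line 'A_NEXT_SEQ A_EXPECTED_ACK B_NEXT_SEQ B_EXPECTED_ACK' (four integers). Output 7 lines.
5000 200 200 5000
5000 200 200 5000
5000 200 294 5000
5000 200 382 5000
5000 382 382 5000
5000 382 382 5000
5000 504 504 5000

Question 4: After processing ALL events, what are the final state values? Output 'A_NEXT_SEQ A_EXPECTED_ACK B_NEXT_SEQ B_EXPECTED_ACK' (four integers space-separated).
After event 0: A_seq=5000 A_ack=200 B_seq=200 B_ack=5000
After event 1: A_seq=5000 A_ack=200 B_seq=200 B_ack=5000
After event 2: A_seq=5000 A_ack=200 B_seq=294 B_ack=5000
After event 3: A_seq=5000 A_ack=200 B_seq=382 B_ack=5000
After event 4: A_seq=5000 A_ack=382 B_seq=382 B_ack=5000
After event 5: A_seq=5000 A_ack=382 B_seq=382 B_ack=5000
After event 6: A_seq=5000 A_ack=504 B_seq=504 B_ack=5000

Answer: 5000 504 504 5000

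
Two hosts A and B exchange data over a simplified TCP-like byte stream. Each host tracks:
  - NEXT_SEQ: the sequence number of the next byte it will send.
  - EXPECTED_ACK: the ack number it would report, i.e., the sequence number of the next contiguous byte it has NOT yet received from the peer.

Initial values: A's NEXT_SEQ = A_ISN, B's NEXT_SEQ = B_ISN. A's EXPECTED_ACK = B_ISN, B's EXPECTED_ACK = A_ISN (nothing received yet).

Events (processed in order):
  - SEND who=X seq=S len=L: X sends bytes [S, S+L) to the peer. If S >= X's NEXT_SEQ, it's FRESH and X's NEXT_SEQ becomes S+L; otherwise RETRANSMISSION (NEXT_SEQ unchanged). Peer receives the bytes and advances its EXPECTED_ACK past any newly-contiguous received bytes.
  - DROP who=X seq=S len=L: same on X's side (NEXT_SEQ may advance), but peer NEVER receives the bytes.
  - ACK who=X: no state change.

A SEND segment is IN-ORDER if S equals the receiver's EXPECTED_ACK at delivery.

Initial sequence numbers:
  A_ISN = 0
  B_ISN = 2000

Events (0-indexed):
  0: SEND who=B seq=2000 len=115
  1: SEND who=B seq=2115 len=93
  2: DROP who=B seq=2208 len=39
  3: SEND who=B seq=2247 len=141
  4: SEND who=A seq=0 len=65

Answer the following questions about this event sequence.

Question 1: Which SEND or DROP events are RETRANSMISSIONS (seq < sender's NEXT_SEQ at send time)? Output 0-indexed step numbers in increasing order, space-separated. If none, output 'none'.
Step 0: SEND seq=2000 -> fresh
Step 1: SEND seq=2115 -> fresh
Step 2: DROP seq=2208 -> fresh
Step 3: SEND seq=2247 -> fresh
Step 4: SEND seq=0 -> fresh

Answer: none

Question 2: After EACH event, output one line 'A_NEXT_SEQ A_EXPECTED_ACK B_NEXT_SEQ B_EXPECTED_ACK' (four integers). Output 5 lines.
0 2115 2115 0
0 2208 2208 0
0 2208 2247 0
0 2208 2388 0
65 2208 2388 65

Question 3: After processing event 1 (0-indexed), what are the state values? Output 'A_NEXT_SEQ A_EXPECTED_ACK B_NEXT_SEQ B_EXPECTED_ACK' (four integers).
After event 0: A_seq=0 A_ack=2115 B_seq=2115 B_ack=0
After event 1: A_seq=0 A_ack=2208 B_seq=2208 B_ack=0

0 2208 2208 0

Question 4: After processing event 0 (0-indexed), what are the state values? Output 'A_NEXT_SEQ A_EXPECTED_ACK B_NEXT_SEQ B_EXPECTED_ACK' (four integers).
After event 0: A_seq=0 A_ack=2115 B_seq=2115 B_ack=0

0 2115 2115 0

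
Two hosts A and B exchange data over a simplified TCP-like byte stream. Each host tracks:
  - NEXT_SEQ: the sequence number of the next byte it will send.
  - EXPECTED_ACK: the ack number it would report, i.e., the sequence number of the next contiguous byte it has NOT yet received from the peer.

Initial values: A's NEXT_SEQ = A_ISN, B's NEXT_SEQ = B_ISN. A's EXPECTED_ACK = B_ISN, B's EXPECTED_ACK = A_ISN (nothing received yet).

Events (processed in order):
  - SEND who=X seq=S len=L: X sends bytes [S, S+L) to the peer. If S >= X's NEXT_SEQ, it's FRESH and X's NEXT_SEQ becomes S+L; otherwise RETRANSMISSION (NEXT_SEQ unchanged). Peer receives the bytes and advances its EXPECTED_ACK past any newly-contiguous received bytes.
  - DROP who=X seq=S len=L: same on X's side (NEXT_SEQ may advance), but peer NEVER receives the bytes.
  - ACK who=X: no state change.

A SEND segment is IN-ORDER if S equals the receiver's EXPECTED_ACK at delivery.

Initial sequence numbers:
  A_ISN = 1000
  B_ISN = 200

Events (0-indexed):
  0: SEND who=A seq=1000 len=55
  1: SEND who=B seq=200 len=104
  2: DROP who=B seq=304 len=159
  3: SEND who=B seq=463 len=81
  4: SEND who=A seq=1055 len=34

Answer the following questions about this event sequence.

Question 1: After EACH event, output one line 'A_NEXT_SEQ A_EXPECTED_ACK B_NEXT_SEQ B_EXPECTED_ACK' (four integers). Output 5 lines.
1055 200 200 1055
1055 304 304 1055
1055 304 463 1055
1055 304 544 1055
1089 304 544 1089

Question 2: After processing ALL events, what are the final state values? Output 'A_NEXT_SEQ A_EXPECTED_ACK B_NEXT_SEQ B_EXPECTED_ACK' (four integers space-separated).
After event 0: A_seq=1055 A_ack=200 B_seq=200 B_ack=1055
After event 1: A_seq=1055 A_ack=304 B_seq=304 B_ack=1055
After event 2: A_seq=1055 A_ack=304 B_seq=463 B_ack=1055
After event 3: A_seq=1055 A_ack=304 B_seq=544 B_ack=1055
After event 4: A_seq=1089 A_ack=304 B_seq=544 B_ack=1089

Answer: 1089 304 544 1089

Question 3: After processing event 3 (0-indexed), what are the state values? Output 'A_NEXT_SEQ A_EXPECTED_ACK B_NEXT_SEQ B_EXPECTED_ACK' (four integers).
After event 0: A_seq=1055 A_ack=200 B_seq=200 B_ack=1055
After event 1: A_seq=1055 A_ack=304 B_seq=304 B_ack=1055
After event 2: A_seq=1055 A_ack=304 B_seq=463 B_ack=1055
After event 3: A_seq=1055 A_ack=304 B_seq=544 B_ack=1055

1055 304 544 1055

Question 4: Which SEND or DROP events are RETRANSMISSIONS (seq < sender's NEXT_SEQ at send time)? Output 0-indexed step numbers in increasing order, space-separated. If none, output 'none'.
Step 0: SEND seq=1000 -> fresh
Step 1: SEND seq=200 -> fresh
Step 2: DROP seq=304 -> fresh
Step 3: SEND seq=463 -> fresh
Step 4: SEND seq=1055 -> fresh

Answer: none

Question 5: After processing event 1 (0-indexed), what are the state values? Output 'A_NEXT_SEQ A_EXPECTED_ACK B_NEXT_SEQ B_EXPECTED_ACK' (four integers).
After event 0: A_seq=1055 A_ack=200 B_seq=200 B_ack=1055
After event 1: A_seq=1055 A_ack=304 B_seq=304 B_ack=1055

1055 304 304 1055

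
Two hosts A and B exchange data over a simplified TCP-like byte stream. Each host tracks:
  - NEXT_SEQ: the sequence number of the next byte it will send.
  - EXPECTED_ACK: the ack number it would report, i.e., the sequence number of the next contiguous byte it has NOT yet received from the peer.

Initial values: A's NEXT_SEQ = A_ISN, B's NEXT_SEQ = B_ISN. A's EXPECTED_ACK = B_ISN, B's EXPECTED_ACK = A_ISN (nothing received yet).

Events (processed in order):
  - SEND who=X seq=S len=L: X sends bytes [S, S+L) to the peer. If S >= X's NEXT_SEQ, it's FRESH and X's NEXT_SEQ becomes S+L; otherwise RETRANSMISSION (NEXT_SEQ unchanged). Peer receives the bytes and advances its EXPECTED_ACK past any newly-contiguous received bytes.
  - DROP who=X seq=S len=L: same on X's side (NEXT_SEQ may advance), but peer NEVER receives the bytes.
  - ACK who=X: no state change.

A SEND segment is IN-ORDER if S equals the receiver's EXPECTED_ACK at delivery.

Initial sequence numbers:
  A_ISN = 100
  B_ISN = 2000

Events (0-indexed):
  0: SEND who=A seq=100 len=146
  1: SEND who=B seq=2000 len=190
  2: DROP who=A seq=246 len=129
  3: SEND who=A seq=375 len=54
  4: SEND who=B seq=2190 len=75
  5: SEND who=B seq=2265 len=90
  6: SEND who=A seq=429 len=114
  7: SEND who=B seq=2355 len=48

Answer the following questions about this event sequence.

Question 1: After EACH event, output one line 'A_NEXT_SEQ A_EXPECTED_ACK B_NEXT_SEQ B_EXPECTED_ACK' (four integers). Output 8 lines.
246 2000 2000 246
246 2190 2190 246
375 2190 2190 246
429 2190 2190 246
429 2265 2265 246
429 2355 2355 246
543 2355 2355 246
543 2403 2403 246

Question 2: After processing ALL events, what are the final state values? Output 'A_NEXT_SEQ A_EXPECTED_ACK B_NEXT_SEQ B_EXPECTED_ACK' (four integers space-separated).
After event 0: A_seq=246 A_ack=2000 B_seq=2000 B_ack=246
After event 1: A_seq=246 A_ack=2190 B_seq=2190 B_ack=246
After event 2: A_seq=375 A_ack=2190 B_seq=2190 B_ack=246
After event 3: A_seq=429 A_ack=2190 B_seq=2190 B_ack=246
After event 4: A_seq=429 A_ack=2265 B_seq=2265 B_ack=246
After event 5: A_seq=429 A_ack=2355 B_seq=2355 B_ack=246
After event 6: A_seq=543 A_ack=2355 B_seq=2355 B_ack=246
After event 7: A_seq=543 A_ack=2403 B_seq=2403 B_ack=246

Answer: 543 2403 2403 246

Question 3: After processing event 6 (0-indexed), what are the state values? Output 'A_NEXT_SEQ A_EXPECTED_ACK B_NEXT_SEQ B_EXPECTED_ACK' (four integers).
After event 0: A_seq=246 A_ack=2000 B_seq=2000 B_ack=246
After event 1: A_seq=246 A_ack=2190 B_seq=2190 B_ack=246
After event 2: A_seq=375 A_ack=2190 B_seq=2190 B_ack=246
After event 3: A_seq=429 A_ack=2190 B_seq=2190 B_ack=246
After event 4: A_seq=429 A_ack=2265 B_seq=2265 B_ack=246
After event 5: A_seq=429 A_ack=2355 B_seq=2355 B_ack=246
After event 6: A_seq=543 A_ack=2355 B_seq=2355 B_ack=246

543 2355 2355 246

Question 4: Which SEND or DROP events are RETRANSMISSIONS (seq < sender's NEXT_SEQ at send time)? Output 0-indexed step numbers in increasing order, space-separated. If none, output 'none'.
Answer: none

Derivation:
Step 0: SEND seq=100 -> fresh
Step 1: SEND seq=2000 -> fresh
Step 2: DROP seq=246 -> fresh
Step 3: SEND seq=375 -> fresh
Step 4: SEND seq=2190 -> fresh
Step 5: SEND seq=2265 -> fresh
Step 6: SEND seq=429 -> fresh
Step 7: SEND seq=2355 -> fresh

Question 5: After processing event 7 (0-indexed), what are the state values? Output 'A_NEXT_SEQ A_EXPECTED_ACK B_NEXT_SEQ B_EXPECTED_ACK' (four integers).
After event 0: A_seq=246 A_ack=2000 B_seq=2000 B_ack=246
After event 1: A_seq=246 A_ack=2190 B_seq=2190 B_ack=246
After event 2: A_seq=375 A_ack=2190 B_seq=2190 B_ack=246
After event 3: A_seq=429 A_ack=2190 B_seq=2190 B_ack=246
After event 4: A_seq=429 A_ack=2265 B_seq=2265 B_ack=246
After event 5: A_seq=429 A_ack=2355 B_seq=2355 B_ack=246
After event 6: A_seq=543 A_ack=2355 B_seq=2355 B_ack=246
After event 7: A_seq=543 A_ack=2403 B_seq=2403 B_ack=246

543 2403 2403 246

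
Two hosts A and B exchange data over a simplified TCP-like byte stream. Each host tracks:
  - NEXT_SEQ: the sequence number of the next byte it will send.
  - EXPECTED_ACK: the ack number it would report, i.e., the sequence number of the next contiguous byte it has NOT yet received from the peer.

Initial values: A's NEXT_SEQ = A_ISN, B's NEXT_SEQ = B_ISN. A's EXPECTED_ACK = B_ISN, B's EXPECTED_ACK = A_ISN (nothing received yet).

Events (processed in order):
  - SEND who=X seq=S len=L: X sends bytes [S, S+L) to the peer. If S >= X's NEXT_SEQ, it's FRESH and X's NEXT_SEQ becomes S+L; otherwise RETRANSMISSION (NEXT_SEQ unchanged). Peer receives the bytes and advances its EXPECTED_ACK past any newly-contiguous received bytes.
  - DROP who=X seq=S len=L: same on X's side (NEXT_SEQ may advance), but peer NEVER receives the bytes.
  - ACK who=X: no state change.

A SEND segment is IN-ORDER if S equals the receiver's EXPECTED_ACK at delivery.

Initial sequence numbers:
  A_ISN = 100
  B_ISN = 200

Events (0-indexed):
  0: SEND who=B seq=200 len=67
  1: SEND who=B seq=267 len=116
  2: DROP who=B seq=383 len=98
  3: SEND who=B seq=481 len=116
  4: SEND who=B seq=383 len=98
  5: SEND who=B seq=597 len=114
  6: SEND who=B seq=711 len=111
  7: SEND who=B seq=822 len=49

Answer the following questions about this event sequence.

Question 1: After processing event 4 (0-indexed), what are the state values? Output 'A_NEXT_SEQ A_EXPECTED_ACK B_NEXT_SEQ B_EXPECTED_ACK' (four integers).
After event 0: A_seq=100 A_ack=267 B_seq=267 B_ack=100
After event 1: A_seq=100 A_ack=383 B_seq=383 B_ack=100
After event 2: A_seq=100 A_ack=383 B_seq=481 B_ack=100
After event 3: A_seq=100 A_ack=383 B_seq=597 B_ack=100
After event 4: A_seq=100 A_ack=597 B_seq=597 B_ack=100

100 597 597 100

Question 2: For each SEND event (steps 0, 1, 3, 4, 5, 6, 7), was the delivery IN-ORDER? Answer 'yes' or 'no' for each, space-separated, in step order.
Answer: yes yes no yes yes yes yes

Derivation:
Step 0: SEND seq=200 -> in-order
Step 1: SEND seq=267 -> in-order
Step 3: SEND seq=481 -> out-of-order
Step 4: SEND seq=383 -> in-order
Step 5: SEND seq=597 -> in-order
Step 6: SEND seq=711 -> in-order
Step 7: SEND seq=822 -> in-order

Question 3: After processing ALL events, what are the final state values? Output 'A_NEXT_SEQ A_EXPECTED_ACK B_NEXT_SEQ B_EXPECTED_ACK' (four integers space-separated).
Answer: 100 871 871 100

Derivation:
After event 0: A_seq=100 A_ack=267 B_seq=267 B_ack=100
After event 1: A_seq=100 A_ack=383 B_seq=383 B_ack=100
After event 2: A_seq=100 A_ack=383 B_seq=481 B_ack=100
After event 3: A_seq=100 A_ack=383 B_seq=597 B_ack=100
After event 4: A_seq=100 A_ack=597 B_seq=597 B_ack=100
After event 5: A_seq=100 A_ack=711 B_seq=711 B_ack=100
After event 6: A_seq=100 A_ack=822 B_seq=822 B_ack=100
After event 7: A_seq=100 A_ack=871 B_seq=871 B_ack=100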